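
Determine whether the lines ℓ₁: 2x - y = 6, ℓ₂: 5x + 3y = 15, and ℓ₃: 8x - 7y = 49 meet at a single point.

No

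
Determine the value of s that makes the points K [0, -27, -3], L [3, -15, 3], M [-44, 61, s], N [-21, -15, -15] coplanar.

Normal to plane KLN: n = (-216, -90, 288); plane equation n·P = 1566.
Requiring n·M = 1566: (288)s + (4014) = 1566.
So s = -17/2.

-17/2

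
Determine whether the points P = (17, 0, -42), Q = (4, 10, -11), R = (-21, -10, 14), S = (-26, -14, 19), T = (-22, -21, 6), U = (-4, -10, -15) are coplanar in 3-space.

Yes

The plane through P, Q, R has normal n = PQ × PR = (870, -450, 510) and equation n·X = -6630.
Checking the remaining points: n·S = -6630, n·T = -6630, n·U = -6630.
All equal -6630, so all 6 points lie in one plane.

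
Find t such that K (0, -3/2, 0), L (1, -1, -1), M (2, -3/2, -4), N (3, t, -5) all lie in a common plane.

-1

Normal to plane KLM: n = (-2, 2, -1); plane equation n·P = -3.
Requiring n·N = -3: (2)t + (-1) = -3.
So t = -1.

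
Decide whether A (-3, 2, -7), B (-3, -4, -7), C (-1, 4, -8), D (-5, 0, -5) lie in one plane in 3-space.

No

The four points are coplanar iff the 3×3 determinant with rows AB, AC, AD is zero.
Rows: (0, -6, 0), (2, 2, -1), (-2, -2, 2).
Expanding along the first row: (0)(2) − (-6)(2) + (0)(0) = 12.
Nonzero ⇒ not coplanar.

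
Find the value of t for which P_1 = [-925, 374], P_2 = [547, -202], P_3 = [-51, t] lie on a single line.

Collinearity: (P_3 − P_1) must be parallel to (P_2 − P_1) = (1472, -576).
Cross-multiplying the components: (t − 374)·(1472) = (874)·(-576).
Solving gives t = 32.

32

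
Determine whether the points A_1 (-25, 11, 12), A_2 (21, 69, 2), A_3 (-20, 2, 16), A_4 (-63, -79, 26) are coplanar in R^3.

No

With A_1 as base: A_1A_2 = (46, 58, -10), A_1A_3 = (5, -9, 4), A_1A_4 = (-38, -90, 14).
A_1A_3 × A_1A_4 = (234, -222, -792).
A_1A_2 · (A_1A_3 × A_1A_4) = 5808.
Since 5808 ≠ 0, the four points are not coplanar.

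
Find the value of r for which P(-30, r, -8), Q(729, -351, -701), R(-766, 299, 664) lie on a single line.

-21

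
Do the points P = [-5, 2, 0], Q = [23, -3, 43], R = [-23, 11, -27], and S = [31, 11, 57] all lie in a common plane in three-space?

A normal to the plane through P, Q, R is n = PQ × PR = (-252, -18, 162).
The plane has equation n·X = 1224. For S: n·S = 1224.
Equal, so S lies in the plane and all four are coplanar.

Yes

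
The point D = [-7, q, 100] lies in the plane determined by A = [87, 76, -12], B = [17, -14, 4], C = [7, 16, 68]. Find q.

18

A normal to the plane is n = AB × AC = (-6240, 4320, -3000).
D lies in the plane iff n · AD = 0.
This gives (4320)q + (-77760) = 0, so q = 18.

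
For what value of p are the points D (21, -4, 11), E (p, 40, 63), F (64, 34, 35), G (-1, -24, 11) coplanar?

72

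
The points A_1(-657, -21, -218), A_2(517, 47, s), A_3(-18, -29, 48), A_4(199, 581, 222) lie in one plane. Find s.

282

Normal to plane A_1A_3A_4: n = (-163652, -53464, 391526); plane equation n·P = 23289440.
Requiring n·A_2 = 23289440: (391526)s + (-87120892) = 23289440.
So s = 282.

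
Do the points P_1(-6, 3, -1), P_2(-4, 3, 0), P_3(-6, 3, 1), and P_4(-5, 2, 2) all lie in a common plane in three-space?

With P_1 as base: P_1P_2 = (2, 0, 1), P_1P_3 = (0, 0, 2), P_1P_4 = (1, -1, 3).
P_1P_3 × P_1P_4 = (2, 2, 0).
P_1P_2 · (P_1P_3 × P_1P_4) = 4.
Since 4 ≠ 0, the four points are not coplanar.

No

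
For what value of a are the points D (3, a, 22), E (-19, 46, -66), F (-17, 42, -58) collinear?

2

Collinearity requires DE × DF = 0; each component is linear in a.
The x-component gives (-8)a + (16) = 0, so a = 2.
The remaining components then also vanish.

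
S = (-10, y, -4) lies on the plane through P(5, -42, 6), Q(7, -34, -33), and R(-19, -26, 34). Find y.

Coplanarity requires PQ · (PR × PS) = 0.
PQ = (2, 8, -39), PR = (-24, 16, 28); the triple product is linear in y with coefficient 880 and constant term 22000.
Setting it to zero: y = -25.

-25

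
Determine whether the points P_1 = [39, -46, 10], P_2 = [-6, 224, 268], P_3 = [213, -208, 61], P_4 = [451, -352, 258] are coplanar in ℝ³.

No

A normal to the plane through P_1, P_2, P_3 is n = P_1P_2 × P_1P_3 = (55566, 47187, -39690).
The plane has equation n·P = -400428. For P_4: n·P_4 = -1789578.
-1789578 ≠ -400428, so P_4 is off the plane.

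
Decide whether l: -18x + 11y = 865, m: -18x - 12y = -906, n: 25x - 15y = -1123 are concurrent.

No

The three lines meet at one point iff the augmented coefficient matrix [aᵢ bᵢ cᵢ] has rank < 3, i.e. its determinant vanishes.
Here the determinant is 23598.
Nonzero, so no common point exists.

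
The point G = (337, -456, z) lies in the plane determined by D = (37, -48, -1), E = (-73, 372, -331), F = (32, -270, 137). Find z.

431

Coplanarity requires DE · (DF × DG) = 0.
DE = (-110, 420, -330), DF = (-5, -222, 138); the triple product is linear in z with coefficient 26520 and constant term -11430120.
Setting it to zero: z = 431.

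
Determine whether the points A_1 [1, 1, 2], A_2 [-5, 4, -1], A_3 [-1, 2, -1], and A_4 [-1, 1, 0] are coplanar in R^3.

With A_1 as base: A_1A_2 = (-6, 3, -3), A_1A_3 = (-2, 1, -3), A_1A_4 = (-2, 0, -2).
A_1A_3 × A_1A_4 = (-2, 2, 2).
A_1A_2 · (A_1A_3 × A_1A_4) = 12.
Since 12 ≠ 0, the four points are not coplanar.

No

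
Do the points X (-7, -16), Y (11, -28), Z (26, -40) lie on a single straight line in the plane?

XY = (18, -12), XZ = (33, -24).
If collinear, XZ would be a scalar multiple of XY. But (18)·(-24) ≠ (-12)·(33) (difference -36), so they are not parallel; the points are not collinear.

No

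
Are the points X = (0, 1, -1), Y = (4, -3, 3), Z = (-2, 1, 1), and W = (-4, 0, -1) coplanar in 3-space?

No

A normal to the plane through X, Y, Z is n = XY × XZ = (-8, -16, -8).
The plane has equation n·P = -8. For W: n·W = 40.
40 ≠ -8, so W is off the plane.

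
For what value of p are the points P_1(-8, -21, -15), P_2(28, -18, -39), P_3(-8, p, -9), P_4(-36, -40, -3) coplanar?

-6

Normal to plane P_1P_2P_4: n = (-420, 240, -600); plane equation n·P = 7320.
Requiring n·P_3 = 7320: (240)p + (8760) = 7320.
So p = -6.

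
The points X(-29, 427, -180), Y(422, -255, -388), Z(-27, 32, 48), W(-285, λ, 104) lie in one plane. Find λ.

The points are coplanar iff XY · (XZ × XW) = 0.
Expanding, this is linear in λ: (-103244)λ + (54719320) = 0.
So λ = 530.

530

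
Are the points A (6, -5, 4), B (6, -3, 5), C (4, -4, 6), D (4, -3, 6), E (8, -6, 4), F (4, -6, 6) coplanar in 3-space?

The plane through A, B, C has normal n = AB × AC = (3, -2, 4) and equation n·P = 44.
Checking the remaining points: n·D = 42, n·E = 52, n·F = 48.
Since n·D = 42 ≠ 44, D is off the plane and the points are not all coplanar.

No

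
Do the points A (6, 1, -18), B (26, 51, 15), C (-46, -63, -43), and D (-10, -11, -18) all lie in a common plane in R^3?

A normal to the plane through A, B, C is n = AB × AC = (862, -1216, 1320).
The plane has equation n·P = -19804. For D: n·D = -19004.
-19004 ≠ -19804, so D is off the plane.

No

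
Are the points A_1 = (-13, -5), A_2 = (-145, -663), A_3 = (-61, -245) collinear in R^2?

No

A_1A_2 = (-132, -658), A_1A_3 = (-48, -240).
Twice the signed area of △A_1A_2A_3 is (-132)(-240) − (-658)(-48) = 96.
The area is nonzero, so the three points are not collinear.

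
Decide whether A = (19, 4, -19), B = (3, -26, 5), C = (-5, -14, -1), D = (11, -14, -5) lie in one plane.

With A as base: AB = (-16, -30, 24), AC = (-24, -18, 18), AD = (-8, -18, 14).
AC × AD = (72, 192, 288).
AB · (AC × AD) = 0.
The scalar triple product vanishes, so the four points are coplanar.

Yes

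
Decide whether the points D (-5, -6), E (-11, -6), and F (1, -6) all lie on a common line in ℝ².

Yes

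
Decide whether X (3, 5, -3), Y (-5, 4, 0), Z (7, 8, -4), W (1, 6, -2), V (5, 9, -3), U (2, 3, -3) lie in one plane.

The plane through X, Y, Z has normal n = XY × XZ = (-8, 4, -20) and equation n·P = 56.
Checking the remaining points: n·W = 56, n·V = 56, n·U = 56.
All equal 56, so all 6 points lie in one plane.

Yes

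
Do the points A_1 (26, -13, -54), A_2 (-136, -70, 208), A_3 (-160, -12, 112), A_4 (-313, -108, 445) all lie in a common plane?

Yes

A normal to the plane through A_1, A_2, A_3 is n = A_1A_2 × A_1A_3 = (-9724, -21840, -10764).
The plane has equation n·P = 612352. For A_4: n·A_4 = 612352.
Equal, so A_4 lies in the plane and all four are coplanar.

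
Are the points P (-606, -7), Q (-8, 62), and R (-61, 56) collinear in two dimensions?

No

PQ = (598, 69), PR = (545, 63).
If collinear, PR would be a scalar multiple of PQ. But (598)·(63) ≠ (69)·(545) (difference 69), so they are not parallel; the points are not collinear.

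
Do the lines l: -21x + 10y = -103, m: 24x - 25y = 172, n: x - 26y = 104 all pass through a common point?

No

Intersecting l and m: solving the 2×2 system gives (x, y) = (3, -4).
Substitute into n: (1)(3) + (-26)(-4) = 107.
But n requires 104 ≠ 107, so the three lines have no common point.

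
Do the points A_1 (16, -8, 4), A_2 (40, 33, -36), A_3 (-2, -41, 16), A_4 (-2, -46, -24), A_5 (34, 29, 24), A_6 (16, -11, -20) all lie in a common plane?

The plane through A_1, A_2, A_3 has normal n = A_1A_2 × A_1A_3 = (-828, 432, -54) and equation n·P = -16920.
Checking the remaining points: n·A_4 = -16920, n·A_5 = -16920, n·A_6 = -16920.
All equal -16920, so all 6 points lie in one plane.

Yes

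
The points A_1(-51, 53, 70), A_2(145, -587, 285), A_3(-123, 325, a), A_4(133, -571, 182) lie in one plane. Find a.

134

Normal to plane A_1A_2A_4: n = (62480, 17608, -4544); plane equation n·P = -2571336.
Requiring n·A_3 = -2571336: (-4544)a + (-1962440) = -2571336.
So a = 134.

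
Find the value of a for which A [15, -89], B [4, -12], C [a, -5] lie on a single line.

3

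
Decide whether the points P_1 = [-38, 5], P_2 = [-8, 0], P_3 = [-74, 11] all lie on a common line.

P_1P_2 = (30, -5), P_1P_3 = (-36, 6).
Twice the signed area of △P_1P_2P_3 is (30)(6) − (-5)(-36) = 0.
The triangle is degenerate (zero area), so the points are collinear.

Yes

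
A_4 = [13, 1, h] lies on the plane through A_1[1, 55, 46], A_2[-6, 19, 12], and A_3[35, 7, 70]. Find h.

31

A normal to the plane is n = A_1A_2 × A_1A_3 = (-2496, -988, 1560).
A_4 lies in the plane iff n · A_1A_4 = 0.
This gives (1560)h + (-48360) = 0, so h = 31.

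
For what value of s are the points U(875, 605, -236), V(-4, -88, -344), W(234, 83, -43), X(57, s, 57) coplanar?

-64

Normal to plane UVW: n = (-190125, 238875, 14625); plane equation n·P = -25291500.
Requiring n·X = -25291500: (238875)s + (-10003500) = -25291500.
So s = -64.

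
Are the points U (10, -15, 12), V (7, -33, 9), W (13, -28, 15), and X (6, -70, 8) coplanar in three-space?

Yes

The four points are coplanar iff the 3×3 determinant with rows UV, UW, UX is zero.
Rows: (-3, -18, -3), (3, -13, 3), (-4, -55, -4).
Expanding along the first row: (-3)(217) − (-18)(0) + (-3)(-217) = 0.
Zero determinant ⇒ coplanar.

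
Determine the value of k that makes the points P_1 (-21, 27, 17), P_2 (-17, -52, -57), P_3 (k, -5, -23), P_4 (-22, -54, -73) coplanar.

-23

Normal to plane P_1P_2P_4: n = (1116, 434, -403); plane equation n·P = -18569.
Requiring n·P_3 = -18569: (1116)k + (7099) = -18569.
So k = -23.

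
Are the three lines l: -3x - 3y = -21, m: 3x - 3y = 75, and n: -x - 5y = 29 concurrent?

Yes

Intersecting l and m: solving the 2×2 system gives (x, y) = (16, -9).
Substitute into n: (-1)(16) + (-5)(-9) = 29.
This equals 29, so (16, -9) lies on all three lines and they are concurrent.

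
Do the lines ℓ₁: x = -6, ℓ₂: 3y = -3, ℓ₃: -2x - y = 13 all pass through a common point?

Yes

Intersecting ℓ₁ and ℓ₂: solving the 2×2 system gives (x, y) = (-6, -1).
Substitute into ℓ₃: (-2)(-6) + (-1)(-1) = 13.
This equals 13, so (-6, -1) lies on all three lines and they are concurrent.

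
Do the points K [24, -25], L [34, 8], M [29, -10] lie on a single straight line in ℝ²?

No

KL = (10, 33), KM = (5, 15).
If collinear, KM would be a scalar multiple of KL. But (10)·(15) ≠ (33)·(5) (difference -15), so they are not parallel; the points are not collinear.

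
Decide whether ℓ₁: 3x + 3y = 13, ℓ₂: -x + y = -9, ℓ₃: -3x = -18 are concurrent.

No

Intersecting ℓ₁ and ℓ₂: solving the 2×2 system gives (x, y) = (20/3, -7/3).
Substitute into ℓ₃: (-3)(20/3) + (0)(-7/3) = -20.
But ℓ₃ requires -18 ≠ -20, so the three lines have no common point.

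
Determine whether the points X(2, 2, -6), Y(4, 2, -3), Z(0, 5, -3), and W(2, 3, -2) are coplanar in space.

With X as base: XY = (2, 0, 3), XZ = (-2, 3, 3), XW = (0, 1, 4).
XZ × XW = (9, 8, -2).
XY · (XZ × XW) = 12.
Since 12 ≠ 0, the four points are not coplanar.

No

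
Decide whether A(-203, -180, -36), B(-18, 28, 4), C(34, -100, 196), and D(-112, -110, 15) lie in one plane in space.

The four points are coplanar iff the 3×3 determinant with rows AB, AC, AD is zero.
Rows: (185, 208, 40), (237, 80, 232), (91, 70, 51).
Expanding along the first row: (185)(-12160) − (208)(-9025) + (40)(9310) = 0.
Zero determinant ⇒ coplanar.

Yes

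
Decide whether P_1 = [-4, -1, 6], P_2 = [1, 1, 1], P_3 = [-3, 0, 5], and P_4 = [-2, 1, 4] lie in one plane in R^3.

Yes

With P_1 as base: P_1P_2 = (5, 2, -5), P_1P_3 = (1, 1, -1), P_1P_4 = (2, 2, -2).
P_1P_3 × P_1P_4 = (0, 0, 0).
P_1P_2 · (P_1P_3 × P_1P_4) = 0.
The scalar triple product vanishes, so the four points are coplanar.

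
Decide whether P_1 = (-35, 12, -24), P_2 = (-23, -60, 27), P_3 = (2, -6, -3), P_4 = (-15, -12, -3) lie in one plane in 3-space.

With P_1 as base: P_1P_2 = (12, -72, 51), P_1P_3 = (37, -18, 21), P_1P_4 = (20, -24, 21).
P_1P_3 × P_1P_4 = (126, -357, -528).
P_1P_2 · (P_1P_3 × P_1P_4) = 288.
Since 288 ≠ 0, the four points are not coplanar.

No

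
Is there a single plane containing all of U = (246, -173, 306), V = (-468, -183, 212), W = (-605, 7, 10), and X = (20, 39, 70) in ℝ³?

With U as base: UV = (-714, -10, -94), UW = (-851, 180, -296), UX = (-226, 212, -236).
UW × UX = (20272, -133940, -139732).
UV · (UW × UX) = 0.
The scalar triple product vanishes, so the four points are coplanar.

Yes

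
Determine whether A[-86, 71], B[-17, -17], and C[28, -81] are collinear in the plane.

No

AB = (69, -88), AC = (114, -152).
If collinear, AC would be a scalar multiple of AB. But (69)·(-152) ≠ (-88)·(114) (difference -456), so they are not parallel; the points are not collinear.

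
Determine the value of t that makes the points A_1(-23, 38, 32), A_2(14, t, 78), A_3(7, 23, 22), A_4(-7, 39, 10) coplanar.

The points are coplanar iff A_1A_2 · (A_1A_3 × A_1A_4) = 0.
Expanding, this is linear in t: (500)t + (6000) = 0.
So t = -12.

-12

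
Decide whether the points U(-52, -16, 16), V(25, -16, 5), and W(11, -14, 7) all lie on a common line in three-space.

UV = (77, 0, -11), UW = (63, 2, -9).
Comparing components 2 and 3: (0)(-9) − (-11)(2) = 22 ≠ 0, so UV and UW are not parallel and the points are not collinear.

No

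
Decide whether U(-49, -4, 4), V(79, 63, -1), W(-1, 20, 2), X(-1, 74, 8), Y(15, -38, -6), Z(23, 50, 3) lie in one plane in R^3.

Yes

The plane through U, V, W has normal n = UV × UW = (-14, 16, -144) and equation n·P = 46.
Checking the remaining points: n·X = 46, n·Y = 46, n·Z = 46.
All equal 46, so all 6 points lie in one plane.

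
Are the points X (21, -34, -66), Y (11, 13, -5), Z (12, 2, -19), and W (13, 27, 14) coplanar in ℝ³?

No

With X as base: XY = (-10, 47, 61), XZ = (-9, 36, 47), XW = (-8, 61, 80).
XZ × XW = (13, 344, -261).
XY · (XZ × XW) = 117.
Since 117 ≠ 0, the four points are not coplanar.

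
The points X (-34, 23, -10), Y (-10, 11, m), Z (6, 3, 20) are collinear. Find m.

8

Collinearity requires XY × XZ = 0; each component is linear in m.
The x-component gives (20)m + (-160) = 0, so m = 8.
The remaining components then also vanish.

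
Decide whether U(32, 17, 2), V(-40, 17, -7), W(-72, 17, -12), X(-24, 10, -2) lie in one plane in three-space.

No

A normal to the plane through U, V, W is n = UV × UW = (0, -72, 0).
The plane has equation n·P = -1224. For X: n·X = -720.
-720 ≠ -1224, so X is off the plane.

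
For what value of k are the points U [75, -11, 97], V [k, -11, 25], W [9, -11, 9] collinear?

21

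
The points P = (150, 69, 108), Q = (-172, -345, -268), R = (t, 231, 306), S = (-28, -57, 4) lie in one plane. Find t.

Normal to plane PQS: n = (-4320, 33440, -33120); plane equation n·X = -1917600.
Requiring n·R = -1917600: (-4320)t + (-2410080) = -1917600.
So t = -114.

-114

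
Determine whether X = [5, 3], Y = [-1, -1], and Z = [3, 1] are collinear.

XY = (-6, -4), XZ = (-2, -2).
Twice the signed area of △XYZ is (-6)(-2) − (-4)(-2) = 4.
The area is nonzero, so the three points are not collinear.

No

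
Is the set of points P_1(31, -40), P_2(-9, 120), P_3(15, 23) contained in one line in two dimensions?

No

P_1P_2 = (-40, 160), P_1P_3 = (-16, 63).
det[P_1P_2; P_1P_3] = (-40)(63) − (160)(-16) = 40.
The determinant is nonzero, so they are not collinear.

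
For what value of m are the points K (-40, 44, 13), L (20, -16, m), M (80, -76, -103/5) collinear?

-19/5

Collinearity requires KL × KM = 0; each component is linear in m.
The x-component gives (120)m + (456) = 0, so m = -19/5.
The remaining components then also vanish.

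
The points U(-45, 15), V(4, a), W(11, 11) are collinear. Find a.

23/2

The three points are collinear iff det[UV; UW] = 0.
This determinant is linear in a: (-56)a + (644) = 0, so a = 23/2.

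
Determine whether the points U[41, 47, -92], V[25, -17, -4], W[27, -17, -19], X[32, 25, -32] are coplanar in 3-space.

No

The four points are coplanar iff the 3×3 determinant with rows UV, UW, UX is zero.
Rows: (-16, -64, 88), (-14, -64, 73), (-9, -22, 60).
Expanding along the first row: (-16)(-2234) − (-64)(-183) + (88)(-268) = 448.
Nonzero ⇒ not coplanar.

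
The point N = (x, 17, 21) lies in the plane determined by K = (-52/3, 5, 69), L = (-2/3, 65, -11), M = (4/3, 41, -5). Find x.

A normal to the plane is n = KL × KM = (-1560, -260, -520).
N lies in the plane iff n · KN = 0.
This gives (-1560)x + (-5200) = 0, so x = -10/3.

-10/3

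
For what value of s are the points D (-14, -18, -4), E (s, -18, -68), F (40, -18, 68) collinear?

-62

Collinearity requires DE × DF = 0; each component is linear in s.
The y-component gives (-72)s + (-4464) = 0, so s = -62.
The remaining components then also vanish.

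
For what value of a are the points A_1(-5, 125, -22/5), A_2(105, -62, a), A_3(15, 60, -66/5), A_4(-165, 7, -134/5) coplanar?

Normal to plane A_1A_3A_4: n = (2088/5, 1856, -12760); plane equation n·P = 286056.
Requiring n·A_2 = 286056: (-12760)a + (-71224) = 286056.
So a = -28.

-28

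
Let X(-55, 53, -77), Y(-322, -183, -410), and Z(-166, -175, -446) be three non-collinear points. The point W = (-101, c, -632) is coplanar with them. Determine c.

Coplanarity requires XY · (XZ × XW) = 0.
XY = (-267, -236, -333), XZ = (-111, -228, -369); the triple product is linear in c with coefficient -61560 and constant term -16498080.
Setting it to zero: c = -268.

-268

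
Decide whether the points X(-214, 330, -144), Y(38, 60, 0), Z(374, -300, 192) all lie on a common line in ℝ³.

Yes

XY = (252, -270, 144), XZ = (588, -630, 336).
Each component of XZ is 7/3 times the corresponding component of XY, so XZ = 7/3·XY and the points are collinear.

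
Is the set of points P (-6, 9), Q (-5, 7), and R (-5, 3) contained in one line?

PQ = (1, -2), PR = (1, -6).
If collinear, PR would be a scalar multiple of PQ. But (1)·(-6) ≠ (-2)·(1) (difference -4), so they are not parallel; the points are not collinear.

No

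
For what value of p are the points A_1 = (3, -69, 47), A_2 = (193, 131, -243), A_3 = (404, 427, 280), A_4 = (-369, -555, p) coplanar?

The points are coplanar iff A_1A_2 · (A_1A_3 × A_1A_4) = 0.
Expanding, this is linear in p: (14040)p + (6528600) = 0.
So p = -465.

-465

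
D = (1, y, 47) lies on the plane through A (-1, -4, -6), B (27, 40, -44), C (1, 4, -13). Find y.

Coplanarity requires AB · (AC × AD) = 0.
AB = (28, 44, -38), AC = (2, 8, -7); the triple product is linear in y with coefficient 120 and constant term 7680.
Setting it to zero: y = -64.

-64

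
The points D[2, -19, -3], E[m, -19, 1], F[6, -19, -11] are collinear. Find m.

Collinearity requires DE × DF = 0; each component is linear in m.
The y-component gives (8)m + (0) = 0, so m = 0.
The remaining components then also vanish.

0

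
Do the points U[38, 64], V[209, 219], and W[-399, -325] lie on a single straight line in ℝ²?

UV = (171, 155), UW = (-437, -389).
If collinear, UW would be a scalar multiple of UV. But (171)·(-389) ≠ (155)·(-437) (difference 1216), so they are not parallel; the points are not collinear.

No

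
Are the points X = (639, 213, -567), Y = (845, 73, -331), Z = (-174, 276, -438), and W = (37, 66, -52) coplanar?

The four points are coplanar iff the 3×3 determinant with rows XY, XZ, XW is zero.
Rows: (206, -140, 236), (-813, 63, 129), (-602, -147, 515).
Expanding along the first row: (206)(51408) − (-140)(-341037) + (236)(157437) = 0.
Zero determinant ⇒ coplanar.

Yes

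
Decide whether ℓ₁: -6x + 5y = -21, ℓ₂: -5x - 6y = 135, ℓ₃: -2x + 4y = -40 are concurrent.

Intersecting ℓ₁ and ℓ₂: solving the 2×2 system gives (x, y) = (-9, -15).
Substitute into ℓ₃: (-2)(-9) + (4)(-15) = -42.
But ℓ₃ requires -40 ≠ -42, so the three lines have no common point.

No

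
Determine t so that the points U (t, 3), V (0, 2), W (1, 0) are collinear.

-1/2

Collinearity: (U − V) must be parallel to (W − V) = (1, -2).
Cross-multiplying the components: (t − 0)·(-2) = (1)·(1).
Solving gives t = -1/2.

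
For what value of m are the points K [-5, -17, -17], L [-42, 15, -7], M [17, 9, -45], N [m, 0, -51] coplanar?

32

Coplanarity ⇔ det[KL; KM; KN] = 0.
Expanding, this is linear in m: (-1156)m + (36992) = 0.
So m = 32.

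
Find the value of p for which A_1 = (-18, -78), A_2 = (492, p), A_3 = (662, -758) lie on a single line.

-588

Collinearity: (A_2 − A_1) must be parallel to (A_3 − A_1) = (680, -680).
Cross-multiplying the components: (p − (-78))·(680) = (510)·(-680).
Solving gives p = -588.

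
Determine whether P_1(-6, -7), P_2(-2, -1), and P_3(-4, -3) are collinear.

No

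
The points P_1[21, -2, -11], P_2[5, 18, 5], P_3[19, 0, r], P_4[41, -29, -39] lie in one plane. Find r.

The points are coplanar iff P_1P_2 · (P_1P_3 × P_1P_4) = 0.
Expanding, this is linear in r: (-32)r + (-352) = 0.
So r = -11.

-11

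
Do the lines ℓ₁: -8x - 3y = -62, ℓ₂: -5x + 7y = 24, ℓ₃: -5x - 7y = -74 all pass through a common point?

No

Lines aᵢx + bᵢy = cᵢ with pairwise distinct directions are concurrent exactly when det[aᵢ bᵢ cᵢ] = 0.
Here the determinant is -70.
Nonzero, so no common point exists.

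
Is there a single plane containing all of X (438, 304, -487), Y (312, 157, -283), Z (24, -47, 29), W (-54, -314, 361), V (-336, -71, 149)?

Yes

The plane through X, Y, Z has normal n = XY × XZ = (-4248, -19440, -16632) and equation n·P = 329400.
Checking the remaining points: n·W = 329400, n·V = 329400.
All equal 329400, so all 5 points lie in one plane.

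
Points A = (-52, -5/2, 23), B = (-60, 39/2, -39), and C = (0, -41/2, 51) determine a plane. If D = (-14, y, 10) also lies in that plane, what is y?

-9/2

The plane through A, B, C has equation −500x − 3000y − 1000z = 10500.
Substituting D: (-3000)y + (-3000) = 10500, so y = -9/2.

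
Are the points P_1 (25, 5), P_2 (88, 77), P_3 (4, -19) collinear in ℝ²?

Yes

P_1P_2 = (63, 72), P_1P_3 = (-21, -24).
Twice the signed area of △P_1P_2P_3 is (63)(-24) − (72)(-21) = 0.
The triangle is degenerate (zero area), so the points are collinear.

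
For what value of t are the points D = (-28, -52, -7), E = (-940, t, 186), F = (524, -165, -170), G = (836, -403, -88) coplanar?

211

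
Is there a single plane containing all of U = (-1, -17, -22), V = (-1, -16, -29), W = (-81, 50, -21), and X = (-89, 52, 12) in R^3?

Yes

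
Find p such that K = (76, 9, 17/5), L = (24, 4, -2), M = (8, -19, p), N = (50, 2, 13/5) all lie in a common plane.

The points are coplanar iff KL · (KM × KN) = 0.
Expanding, this is linear in p: (-234)p + (6318/5) = 0.
So p = 27/5.

27/5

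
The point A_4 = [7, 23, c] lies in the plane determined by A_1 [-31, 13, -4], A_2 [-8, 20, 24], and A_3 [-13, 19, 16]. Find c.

48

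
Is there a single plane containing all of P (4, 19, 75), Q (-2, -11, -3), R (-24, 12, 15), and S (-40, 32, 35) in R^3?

With P as base: PQ = (-6, -30, -78), PR = (-28, -7, -60), PS = (-44, 13, -40).
PR × PS = (1060, 1520, -672).
PQ · (PR × PS) = 456.
Since 456 ≠ 0, the four points are not coplanar.

No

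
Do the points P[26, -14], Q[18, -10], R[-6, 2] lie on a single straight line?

Yes

PQ = (-8, 4), PR = (-32, 16).
det[PQ; PR] = (-8)(16) − (4)(-32) = 0.
The determinant is zero, so the points are collinear.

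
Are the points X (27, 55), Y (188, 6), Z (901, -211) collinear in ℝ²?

XY = (161, -49), XZ = (874, -266).
Twice the signed area of △XYZ is (161)(-266) − (-49)(874) = 0.
The triangle is degenerate (zero area), so the points are collinear.

Yes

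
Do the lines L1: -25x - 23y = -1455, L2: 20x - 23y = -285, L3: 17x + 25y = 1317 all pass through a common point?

Yes

The three lines meet at one point iff the augmented coefficient matrix [aᵢ bᵢ cᵢ] has rank < 3, i.e. its determinant vanishes.
Here the determinant is 0.
It vanishes, so the lines are concurrent at (26, 35).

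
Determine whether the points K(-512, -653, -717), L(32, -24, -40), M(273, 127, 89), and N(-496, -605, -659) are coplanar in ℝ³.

The four points are coplanar iff the 3×3 determinant with rows KL, KM, KN is zero.
Rows: (544, 629, 677), (785, 780, 806), (16, 48, 58).
Expanding along the first row: (544)(6552) − (629)(32634) + (677)(25200) = 97902.
Nonzero ⇒ not coplanar.

No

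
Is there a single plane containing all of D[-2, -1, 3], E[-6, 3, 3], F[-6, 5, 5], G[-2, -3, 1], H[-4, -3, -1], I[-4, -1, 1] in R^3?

Yes

The plane through D, E, F has normal n = DE × DF = (8, 8, -8) and equation n·P = -48.
Checking the remaining points: n·G = -48, n·H = -48, n·I = -48.
All equal -48, so all 6 points lie in one plane.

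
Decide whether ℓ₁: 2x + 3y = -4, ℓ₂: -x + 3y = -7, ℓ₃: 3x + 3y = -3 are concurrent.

Yes

The three lines meet at one point iff the augmented coefficient matrix [aᵢ bᵢ cᵢ] has rank < 3, i.e. its determinant vanishes.
Here the determinant is 0.
It vanishes, so the lines are concurrent at (1, -2).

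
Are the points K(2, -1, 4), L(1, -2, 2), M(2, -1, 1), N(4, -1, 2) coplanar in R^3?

The four points are coplanar iff the 3×3 determinant with rows KL, KM, KN is zero.
Rows: (-1, -1, -2), (0, 0, -3), (2, 0, -2).
Expanding along the first row: (-1)(0) − (-1)(6) + (-2)(0) = 6.
Nonzero ⇒ not coplanar.

No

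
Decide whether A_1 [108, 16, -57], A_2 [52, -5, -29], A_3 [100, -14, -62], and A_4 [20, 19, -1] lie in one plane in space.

Yes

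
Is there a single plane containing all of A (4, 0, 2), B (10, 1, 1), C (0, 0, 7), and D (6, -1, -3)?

No

The four points are coplanar iff the 3×3 determinant with rows AB, AC, AD is zero.
Rows: (6, 1, -1), (-4, 0, 5), (2, -1, -5).
Expanding along the first row: (6)(5) − (1)(10) + (-1)(4) = 16.
Nonzero ⇒ not coplanar.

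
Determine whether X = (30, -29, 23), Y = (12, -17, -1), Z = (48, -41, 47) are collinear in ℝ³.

Yes

XY = (-18, 12, -24), XZ = (18, -12, 24).
Each component of XZ is -1 times the corresponding component of XY, so XZ = -1·XY and the points are collinear.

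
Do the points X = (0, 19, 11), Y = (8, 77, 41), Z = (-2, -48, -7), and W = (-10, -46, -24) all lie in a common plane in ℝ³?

No

A normal to the plane through X, Y, Z is n = XY × XZ = (966, 84, -420).
The plane has equation n·P = -3024. For W: n·W = -3444.
-3444 ≠ -3024, so W is off the plane.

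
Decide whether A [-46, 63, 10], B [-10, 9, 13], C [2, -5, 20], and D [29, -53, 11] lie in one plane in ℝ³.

A normal to the plane through A, B, C is n = AB × AC = (-336, -216, 144).
The plane has equation n·P = 3288. For D: n·D = 3288.
Equal, so D lies in the plane and all four are coplanar.

Yes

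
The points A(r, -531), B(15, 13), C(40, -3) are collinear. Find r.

865

Collinearity: (A − B) must be parallel to (C − B) = (25, -16).
Cross-multiplying the components: (r − 15)·(-16) = (-544)·(25).
Solving gives r = 865.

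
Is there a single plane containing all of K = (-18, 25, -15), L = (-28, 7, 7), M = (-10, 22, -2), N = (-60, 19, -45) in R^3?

Yes

A normal to the plane through K, L, M is n = KL × KM = (-168, 306, 174).
The plane has equation n·P = 8064. For N: n·N = 8064.
Equal, so N lies in the plane and all four are coplanar.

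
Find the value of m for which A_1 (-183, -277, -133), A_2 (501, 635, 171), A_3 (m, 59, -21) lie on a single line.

69

Direction A_1A_2 = (684, 912, 304). From the y-coordinate of A_3, the parameter along the line is τ = (59 − (-277))/912 = 7/19.
Then m = (-183) + 7/19·(684) = 69.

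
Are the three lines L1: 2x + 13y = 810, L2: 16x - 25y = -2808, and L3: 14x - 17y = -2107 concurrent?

The three lines meet at one point iff the augmented coefficient matrix [aᵢ bᵢ cᵢ] has rank < 3, i.e. its determinant vanishes.
Here the determinant is 258.
Nonzero, so no common point exists.

No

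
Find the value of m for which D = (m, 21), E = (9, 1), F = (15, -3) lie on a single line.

-21

Collinearity: (D − E) must be parallel to (F − E) = (6, -4).
Cross-multiplying the components: (m − 9)·(-4) = (20)·(6).
Solving gives m = -21.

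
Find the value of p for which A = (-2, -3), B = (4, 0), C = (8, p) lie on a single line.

2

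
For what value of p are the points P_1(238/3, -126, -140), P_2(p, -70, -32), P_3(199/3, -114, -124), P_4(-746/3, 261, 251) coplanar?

Normal to plane P_1P_3P_4: n = (-1500, -165, -1095); plane equation n·P = 55090.
Requiring n·P_2 = 55090: (-1500)p + (46590) = 55090.
So p = -17/3.

-17/3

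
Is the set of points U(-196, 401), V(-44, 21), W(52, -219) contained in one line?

Yes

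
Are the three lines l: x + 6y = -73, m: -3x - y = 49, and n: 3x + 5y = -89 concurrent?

Intersecting l and m: solving the 2×2 system gives (x, y) = (-13, -10).
Substitute into n: (3)(-13) + (5)(-10) = -89.
This equals -89, so (-13, -10) lies on all three lines and they are concurrent.

Yes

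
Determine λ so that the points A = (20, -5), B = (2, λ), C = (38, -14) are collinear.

The three points are collinear iff det[AB; AC] = 0.
This determinant is linear in λ: (-18)λ + (72) = 0, so λ = 4.

4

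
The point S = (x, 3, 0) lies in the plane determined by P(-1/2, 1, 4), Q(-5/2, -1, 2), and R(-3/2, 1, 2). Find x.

The plane through P, Q, R has equation 4x − 2y − 2z = -12.
Substituting S: (4)x + (-6) = -12, so x = -3/2.

-3/2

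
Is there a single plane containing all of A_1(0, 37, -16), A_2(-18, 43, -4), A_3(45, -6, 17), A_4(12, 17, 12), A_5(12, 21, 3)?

The plane through A_1, A_2, A_3 has normal n = A_1A_2 × A_1A_3 = (714, 1134, 504) and equation n·P = 33894.
Checking the remaining points: n·A_4 = 33894, n·A_5 = 33894.
All equal 33894, so all 5 points lie in one plane.

Yes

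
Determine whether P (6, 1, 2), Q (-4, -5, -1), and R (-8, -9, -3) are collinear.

No

PQ = (-10, -6, -3), PR = (-14, -10, -5).
PQ × PR = (0, -8, 16).
The cross product is nonzero, so the points do not lie on one line.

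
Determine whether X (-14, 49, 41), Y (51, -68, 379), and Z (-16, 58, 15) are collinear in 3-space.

No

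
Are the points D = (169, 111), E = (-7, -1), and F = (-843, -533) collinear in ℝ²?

Yes

DE = (-176, -112), DF = (-1012, -644).
Twice the signed area of △DEF is (-176)(-644) − (-112)(-1012) = 0.
The triangle is degenerate (zero area), so the points are collinear.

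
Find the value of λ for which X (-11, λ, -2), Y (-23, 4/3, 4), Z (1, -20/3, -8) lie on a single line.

-8/3

Collinearity requires XY × XZ = 0; each component is linear in λ.
The x-component gives (12)λ + (32) = 0, so λ = -8/3.
The remaining components then also vanish.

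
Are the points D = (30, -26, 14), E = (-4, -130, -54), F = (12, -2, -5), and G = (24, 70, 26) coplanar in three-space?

No

The four points are coplanar iff the 3×3 determinant with rows DE, DF, DG is zero.
Rows: (-34, -104, -68), (-18, 24, -19), (-6, 96, 12).
Expanding along the first row: (-34)(2112) − (-104)(-330) + (-68)(-1584) = 1584.
Nonzero ⇒ not coplanar.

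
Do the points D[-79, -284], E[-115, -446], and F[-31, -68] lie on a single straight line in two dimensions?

Yes

DE = (-36, -162), DF = (48, 216).
det[DE; DF] = (-36)(216) − (-162)(48) = 0.
The determinant is zero, so the points are collinear.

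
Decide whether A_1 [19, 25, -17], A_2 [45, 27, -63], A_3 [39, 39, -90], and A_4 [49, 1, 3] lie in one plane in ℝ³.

No

A normal to the plane through A_1, A_2, A_3 is n = A_1A_2 × A_1A_3 = (498, 978, 324).
The plane has equation n·P = 28404. For A_4: n·A_4 = 26352.
26352 ≠ 28404, so A_4 is off the plane.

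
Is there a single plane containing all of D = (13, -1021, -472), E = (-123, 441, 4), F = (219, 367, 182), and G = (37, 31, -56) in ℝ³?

Yes

With D as base: DE = (-136, 1462, 476), DF = (206, 1388, 654), DG = (24, 1052, 416).
DF × DG = (-110600, -70000, 183400).
DE · (DF × DG) = 0.
The scalar triple product vanishes, so the four points are coplanar.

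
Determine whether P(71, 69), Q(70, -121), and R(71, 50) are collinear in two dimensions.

No

PQ = (-1, -190), PR = (0, -19).
Twice the signed area of △PQR is (-1)(-19) − (-190)(0) = 19.
The area is nonzero, so the three points are not collinear.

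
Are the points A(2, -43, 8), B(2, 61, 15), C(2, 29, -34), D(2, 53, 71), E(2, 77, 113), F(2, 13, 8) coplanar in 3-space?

The plane through A, B, C has normal n = AB × AC = (-4872, 0, 0) and equation n·P = -9744.
Checking the remaining points: n·D = -9744, n·E = -9744, n·F = -9744.
All equal -9744, so all 6 points lie in one plane.

Yes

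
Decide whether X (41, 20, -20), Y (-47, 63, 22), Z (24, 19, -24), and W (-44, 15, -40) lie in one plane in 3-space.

The four points are coplanar iff the 3×3 determinant with rows XY, XZ, XW is zero.
Rows: (-88, 43, 42), (-17, -1, -4), (-85, -5, -20).
Expanding along the first row: (-88)(0) − (43)(0) + (42)(0) = 0.
Zero determinant ⇒ coplanar.

Yes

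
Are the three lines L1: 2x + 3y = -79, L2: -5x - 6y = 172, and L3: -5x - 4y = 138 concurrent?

Intersecting L1 and L2: solving the 2×2 system gives (x, y) = (-14, -17).
Substitute into L3: (-5)(-14) + (-4)(-17) = 138.
This equals 138, so (-14, -17) lies on all three lines and they are concurrent.

Yes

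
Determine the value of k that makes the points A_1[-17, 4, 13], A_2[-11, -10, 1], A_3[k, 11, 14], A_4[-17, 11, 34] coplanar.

The points are coplanar iff A_1A_2 · (A_1A_3 × A_1A_4) = 0.
Expanding, this is linear in k: (210)k + (4410) = 0.
So k = -21.

-21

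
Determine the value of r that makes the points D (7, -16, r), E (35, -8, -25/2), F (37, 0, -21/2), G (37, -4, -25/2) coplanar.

23/2

The points are coplanar iff DE · (DF × DG) = 0.
Expanding, this is linear in r: (8)r + (-92) = 0.
So r = 23/2.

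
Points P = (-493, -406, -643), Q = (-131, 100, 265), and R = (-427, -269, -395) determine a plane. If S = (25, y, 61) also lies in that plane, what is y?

-5

The plane through P, Q, R has equation 1092x − 29848y + 16198z = 1164618.
Substituting S: (-29848)y + (1015378) = 1164618, so y = -5.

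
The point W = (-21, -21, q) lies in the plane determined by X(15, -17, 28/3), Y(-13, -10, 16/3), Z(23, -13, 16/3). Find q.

The plane through X, Y, Z has equation −12x − 144y − 168z = 700.
Substituting W: (-168)q + (3276) = 700, so q = 46/3.

46/3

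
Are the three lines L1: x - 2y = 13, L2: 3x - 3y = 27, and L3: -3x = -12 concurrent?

The three lines meet at one point iff the augmented coefficient matrix [aᵢ bᵢ cᵢ] has rank < 3, i.e. its determinant vanishes.
Here the determinant is 9.
Nonzero, so no common point exists.

No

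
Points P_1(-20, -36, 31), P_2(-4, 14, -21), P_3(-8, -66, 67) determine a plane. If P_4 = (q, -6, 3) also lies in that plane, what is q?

4

Coplanarity requires P_1P_2 · (P_1P_3 × P_1P_4) = 0.
P_1P_2 = (16, 50, -52), P_1P_3 = (12, -30, 36); the triple product is linear in q with coefficient 240 and constant term -960.
Setting it to zero: q = 4.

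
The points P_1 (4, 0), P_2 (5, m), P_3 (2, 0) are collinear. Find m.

0

The three points are collinear iff det[P_1P_2; P_1P_3] = 0.
This determinant is linear in m: (2)m + (0) = 0, so m = 0.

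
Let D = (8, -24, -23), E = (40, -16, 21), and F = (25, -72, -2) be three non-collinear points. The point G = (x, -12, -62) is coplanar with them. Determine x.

-21

Coplanarity requires DE · (DF × DG) = 0.
DE = (32, 8, 44), DF = (17, -48, 21); the triple product is linear in x with coefficient 2280 and constant term 47880.
Setting it to zero: x = -21.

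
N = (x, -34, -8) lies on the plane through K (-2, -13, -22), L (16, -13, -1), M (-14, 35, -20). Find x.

16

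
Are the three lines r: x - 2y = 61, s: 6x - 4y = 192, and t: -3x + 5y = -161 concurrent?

The three lines meet at one point iff the augmented coefficient matrix [aᵢ bᵢ cᵢ] has rank < 3, i.e. its determinant vanishes.
Here the determinant is 2.
Nonzero, so no common point exists.

No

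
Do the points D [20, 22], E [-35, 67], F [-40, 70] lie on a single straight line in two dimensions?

No

DE = (-55, 45), DF = (-60, 48).
Twice the signed area of △DEF is (-55)(48) − (45)(-60) = 60.
The area is nonzero, so the three points are not collinear.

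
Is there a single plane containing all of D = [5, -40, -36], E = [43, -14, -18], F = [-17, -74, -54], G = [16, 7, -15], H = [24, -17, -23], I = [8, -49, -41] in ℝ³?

No

The plane through D, E, F has normal n = DE × DF = (144, 288, -720) and equation n·P = 15120.
Checking the remaining points: n·G = 15120, n·H = 15120, n·I = 16560.
Since n·I = 16560 ≠ 15120, I is off the plane and the points are not all coplanar.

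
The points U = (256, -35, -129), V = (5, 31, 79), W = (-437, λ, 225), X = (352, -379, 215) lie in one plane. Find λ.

Normal to plane UVX: n = (94256, 106312, 80008); plane equation n·P = 10087584.
Requiring n·W = 10087584: (106312)λ + (-23188072) = 10087584.
So λ = 313.

313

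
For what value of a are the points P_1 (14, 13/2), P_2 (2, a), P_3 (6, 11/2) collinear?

5

Collinearity: (P_2 − P_1) must be parallel to (P_3 − P_1) = (-8, -1).
Cross-multiplying the components: (a − 13/2)·(-8) = (-12)·(-1).
Solving gives a = 5.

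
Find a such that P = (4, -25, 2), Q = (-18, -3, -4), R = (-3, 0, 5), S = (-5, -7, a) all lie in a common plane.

The points are coplanar iff PQ · (PR × PS) = 0.
Expanding, this is linear in a: (-396)a + (792) = 0.
So a = 2.

2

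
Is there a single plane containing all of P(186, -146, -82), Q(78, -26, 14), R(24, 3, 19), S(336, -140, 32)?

No

With P as base: PQ = (-108, 120, 96), PR = (-162, 149, 101), PS = (150, 6, 114).
PR × PS = (16380, 33618, -23322).
PQ · (PR × PS) = 26208.
Since 26208 ≠ 0, the four points are not coplanar.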